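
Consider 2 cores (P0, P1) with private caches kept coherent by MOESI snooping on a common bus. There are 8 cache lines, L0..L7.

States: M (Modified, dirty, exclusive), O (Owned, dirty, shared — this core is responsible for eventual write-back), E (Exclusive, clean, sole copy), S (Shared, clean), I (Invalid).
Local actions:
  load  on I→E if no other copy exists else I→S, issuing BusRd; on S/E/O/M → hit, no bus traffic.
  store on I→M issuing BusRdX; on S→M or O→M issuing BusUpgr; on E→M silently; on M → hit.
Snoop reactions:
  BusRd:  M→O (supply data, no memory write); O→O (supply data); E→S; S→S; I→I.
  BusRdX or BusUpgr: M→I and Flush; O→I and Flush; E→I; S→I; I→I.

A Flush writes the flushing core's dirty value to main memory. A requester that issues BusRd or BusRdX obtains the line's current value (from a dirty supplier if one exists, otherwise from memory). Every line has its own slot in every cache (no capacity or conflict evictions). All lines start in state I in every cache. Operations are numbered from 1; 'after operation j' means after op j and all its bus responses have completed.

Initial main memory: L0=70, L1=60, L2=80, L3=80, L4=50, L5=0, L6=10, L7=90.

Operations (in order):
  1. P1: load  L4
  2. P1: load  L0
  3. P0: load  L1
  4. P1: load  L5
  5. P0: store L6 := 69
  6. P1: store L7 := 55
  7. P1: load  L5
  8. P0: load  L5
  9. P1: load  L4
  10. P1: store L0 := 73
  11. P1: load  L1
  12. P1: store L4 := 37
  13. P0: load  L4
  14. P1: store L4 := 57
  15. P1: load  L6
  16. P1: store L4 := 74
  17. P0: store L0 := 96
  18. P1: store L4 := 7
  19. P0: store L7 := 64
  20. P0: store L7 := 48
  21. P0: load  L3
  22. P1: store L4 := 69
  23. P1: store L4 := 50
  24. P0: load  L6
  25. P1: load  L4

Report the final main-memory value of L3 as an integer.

  op1 P1: load  L4 → I/E on L4; bus BusRd; mem=50
  op2 P1: load  L0 → I/E on L0; bus BusRd; mem=70
  op3 P0: load  L1 → E/I on L1; bus BusRd; mem=60
  op4 P1: load  L5 → I/E on L5; bus BusRd; mem=0
  op5 P0: store L6 := 69 → M/I on L6; bus BusRdX; mem=10
  op6 P1: store L7 := 55 → I/M on L7; bus BusRdX; mem=90
  op7 P1: load  L5 → I/E on L5; bus (none); mem=0
  op8 P0: load  L5 → S/S on L5; bus BusRd; mem=0
  op9 P1: load  L4 → I/E on L4; bus (none); mem=50
  op10 P1: store L0 := 73 → I/M on L0; bus (none); mem=70
  op11 P1: load  L1 → S/S on L1; bus BusRd; mem=60
  op12 P1: store L4 := 37 → I/M on L4; bus (none); mem=50
  op13 P0: load  L4 → S/O on L4; bus BusRd; mem=50
  op14 P1: store L4 := 57 → I/M on L4; bus BusUpgr; mem=50
  op15 P1: load  L6 → O/S on L6; bus BusRd; mem=10
  op16 P1: store L4 := 74 → I/M on L4; bus (none); mem=50
  op17 P0: store L0 := 96 → M/I on L0; bus BusRdX Flush; mem=73
  op18 P1: store L4 := 7 → I/M on L4; bus (none); mem=50
  op19 P0: store L7 := 64 → M/I on L7; bus BusRdX Flush; mem=55
  op20 P0: store L7 := 48 → M/I on L7; bus (none); mem=55
  op21 P0: load  L3 → E/I on L3; bus BusRd; mem=80
  op22 P1: store L4 := 69 → I/M on L4; bus (none); mem=50
  op23 P1: store L4 := 50 → I/M on L4; bus (none); mem=50
  op24 P0: load  L6 → O/S on L6; bus (none); mem=10
  op25 P1: load  L4 → I/M on L4; bus (none); mem=50

memory[L3] = 80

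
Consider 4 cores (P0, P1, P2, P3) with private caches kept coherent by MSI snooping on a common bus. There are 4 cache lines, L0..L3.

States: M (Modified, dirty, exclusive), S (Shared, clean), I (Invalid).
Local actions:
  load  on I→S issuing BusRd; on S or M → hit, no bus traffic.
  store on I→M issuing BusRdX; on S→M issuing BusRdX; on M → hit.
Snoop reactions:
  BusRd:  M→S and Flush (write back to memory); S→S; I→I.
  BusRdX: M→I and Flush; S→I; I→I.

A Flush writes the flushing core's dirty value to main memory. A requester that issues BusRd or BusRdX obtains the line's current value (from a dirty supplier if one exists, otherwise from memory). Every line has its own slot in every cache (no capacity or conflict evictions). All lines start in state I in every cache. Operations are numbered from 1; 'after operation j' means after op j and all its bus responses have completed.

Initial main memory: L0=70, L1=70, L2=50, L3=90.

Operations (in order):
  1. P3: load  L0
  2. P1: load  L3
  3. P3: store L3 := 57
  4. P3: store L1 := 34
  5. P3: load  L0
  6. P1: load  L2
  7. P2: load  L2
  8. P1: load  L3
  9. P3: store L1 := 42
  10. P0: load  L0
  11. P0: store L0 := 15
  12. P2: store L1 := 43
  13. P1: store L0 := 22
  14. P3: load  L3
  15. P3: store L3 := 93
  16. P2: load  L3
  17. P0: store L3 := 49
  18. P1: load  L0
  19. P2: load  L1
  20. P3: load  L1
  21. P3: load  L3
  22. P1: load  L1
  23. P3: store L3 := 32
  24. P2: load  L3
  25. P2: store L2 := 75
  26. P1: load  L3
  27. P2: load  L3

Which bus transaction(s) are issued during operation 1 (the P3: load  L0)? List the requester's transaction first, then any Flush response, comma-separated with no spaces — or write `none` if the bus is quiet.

  op1 P3: load  L0 → I/I/I/S on L0; bus BusRd; mem=70
  op2 P1: load  L3 → I/S/I/I on L3; bus BusRd; mem=90
  op3 P3: store L3 := 57 → I/I/I/M on L3; bus BusRdX; mem=90
  op4 P3: store L1 := 34 → I/I/I/M on L1; bus BusRdX; mem=70
  op5 P3: load  L0 → I/I/I/S on L0; bus (none); mem=70
  op6 P1: load  L2 → I/S/I/I on L2; bus BusRd; mem=50
  op7 P2: load  L2 → I/S/S/I on L2; bus BusRd; mem=50
  op8 P1: load  L3 → I/S/I/S on L3; bus BusRd Flush; mem=57
  op9 P3: store L1 := 42 → I/I/I/M on L1; bus (none); mem=70
  op10 P0: load  L0 → S/I/I/S on L0; bus BusRd; mem=70
  op11 P0: store L0 := 15 → M/I/I/I on L0; bus BusRdX; mem=70
  op12 P2: store L1 := 43 → I/I/M/I on L1; bus BusRdX Flush; mem=42
  op13 P1: store L0 := 22 → I/M/I/I on L0; bus BusRdX Flush; mem=15
  op14 P3: load  L3 → I/S/I/S on L3; bus (none); mem=57
  op15 P3: store L3 := 93 → I/I/I/M on L3; bus BusRdX; mem=57
  op16 P2: load  L3 → I/I/S/S on L3; bus BusRd Flush; mem=93
  op17 P0: store L3 := 49 → M/I/I/I on L3; bus BusRdX; mem=93
  op18 P1: load  L0 → I/M/I/I on L0; bus (none); mem=15
  op19 P2: load  L1 → I/I/M/I on L1; bus (none); mem=42
  op20 P3: load  L1 → I/I/S/S on L1; bus BusRd Flush; mem=43
  op21 P3: load  L3 → S/I/I/S on L3; bus BusRd Flush; mem=49
  op22 P1: load  L1 → I/S/S/S on L1; bus BusRd; mem=43
  op23 P3: store L3 := 32 → I/I/I/M on L3; bus BusRdX; mem=49
  op24 P2: load  L3 → I/I/S/S on L3; bus BusRd Flush; mem=32
  op25 P2: store L2 := 75 → I/I/M/I on L2; bus BusRdX; mem=50
  op26 P1: load  L3 → I/S/S/S on L3; bus BusRd; mem=32
  op27 P2: load  L3 → I/S/S/S on L3; bus (none); mem=32

bus = BusRd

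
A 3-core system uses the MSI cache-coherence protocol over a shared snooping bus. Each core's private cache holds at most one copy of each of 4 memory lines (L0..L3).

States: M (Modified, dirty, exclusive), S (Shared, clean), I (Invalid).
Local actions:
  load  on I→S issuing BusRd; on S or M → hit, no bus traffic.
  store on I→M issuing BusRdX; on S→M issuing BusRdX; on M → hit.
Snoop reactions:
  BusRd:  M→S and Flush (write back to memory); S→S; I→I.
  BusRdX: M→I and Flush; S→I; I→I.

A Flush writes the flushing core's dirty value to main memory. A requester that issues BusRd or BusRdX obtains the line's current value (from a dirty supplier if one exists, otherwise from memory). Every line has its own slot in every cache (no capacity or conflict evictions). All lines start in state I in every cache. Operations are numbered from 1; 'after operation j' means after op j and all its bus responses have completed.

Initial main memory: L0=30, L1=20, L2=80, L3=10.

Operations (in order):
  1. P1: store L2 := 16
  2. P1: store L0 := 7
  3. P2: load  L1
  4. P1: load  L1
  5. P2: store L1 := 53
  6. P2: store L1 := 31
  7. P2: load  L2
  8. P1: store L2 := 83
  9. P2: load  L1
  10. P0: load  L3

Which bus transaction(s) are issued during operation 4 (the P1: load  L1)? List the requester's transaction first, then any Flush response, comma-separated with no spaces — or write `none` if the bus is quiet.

step 1: P1: store L2 := 16  ⟶  IMI  (L2)  txn=BusRdX  M[L2]=80
step 2: P1: store L0 := 7  ⟶  IMI  (L0)  txn=BusRdX  M[L0]=30
step 3: P2: load  L1  ⟶  IIS  (L1)  txn=BusRd  M[L1]=20
step 4: P1: load  L1  ⟶  ISS  (L1)  txn=BusRd  M[L1]=20
step 5: P2: store L1 := 53  ⟶  IIM  (L1)  txn=BusRdX  M[L1]=20
step 6: P2: store L1 := 31  ⟶  IIM  (L1)  txn=∅  M[L1]=20
step 7: P2: load  L2  ⟶  ISS  (L2)  txn=BusRd+Flush  M[L2]=16
step 8: P1: store L2 := 83  ⟶  IMI  (L2)  txn=BusRdX  M[L2]=16
step 9: P2: load  L1  ⟶  IIM  (L1)  txn=∅  M[L1]=20
step 10: P0: load  L3  ⟶  SII  (L3)  txn=BusRd  M[L3]=10

bus = BusRd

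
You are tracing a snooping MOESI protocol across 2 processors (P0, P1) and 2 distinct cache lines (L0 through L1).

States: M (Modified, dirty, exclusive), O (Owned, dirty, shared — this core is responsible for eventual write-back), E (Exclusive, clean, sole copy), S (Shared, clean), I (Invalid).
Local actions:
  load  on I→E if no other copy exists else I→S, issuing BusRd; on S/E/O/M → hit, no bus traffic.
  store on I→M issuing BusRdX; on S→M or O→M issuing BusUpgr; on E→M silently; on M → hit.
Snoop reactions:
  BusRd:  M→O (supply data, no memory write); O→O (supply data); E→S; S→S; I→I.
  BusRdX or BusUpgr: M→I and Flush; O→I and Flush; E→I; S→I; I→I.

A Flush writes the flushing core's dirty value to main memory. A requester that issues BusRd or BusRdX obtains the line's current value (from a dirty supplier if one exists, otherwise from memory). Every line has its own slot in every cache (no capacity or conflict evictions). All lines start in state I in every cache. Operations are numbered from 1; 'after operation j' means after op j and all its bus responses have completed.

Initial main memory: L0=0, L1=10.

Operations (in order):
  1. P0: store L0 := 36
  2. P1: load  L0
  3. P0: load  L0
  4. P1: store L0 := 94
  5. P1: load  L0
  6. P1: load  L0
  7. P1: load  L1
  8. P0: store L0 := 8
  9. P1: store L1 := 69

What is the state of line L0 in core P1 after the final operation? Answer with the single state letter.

1. P0: store L0 := 36  bus=[BusRdX]  L0: P0=M P1=I  mem[L0]=0
2. P1: load  L0  bus=[BusRd]  L0: P0=O P1=S  mem[L0]=0
3. P0: load  L0  bus=[-]  L0: P0=O P1=S  mem[L0]=0
4. P1: store L0 := 94  bus=[BusUpgr,Flush]  L0: P0=I P1=M  mem[L0]=36
5. P1: load  L0  bus=[-]  L0: P0=I P1=M  mem[L0]=36
6. P1: load  L0  bus=[-]  L0: P0=I P1=M  mem[L0]=36
7. P1: load  L1  bus=[BusRd]  L1: P0=I P1=E  mem[L1]=10
8. P0: store L0 := 8  bus=[BusRdX,Flush]  L0: P0=M P1=I  mem[L0]=94
9. P1: store L1 := 69  bus=[-]  L1: P0=I P1=M  mem[L1]=10

state = I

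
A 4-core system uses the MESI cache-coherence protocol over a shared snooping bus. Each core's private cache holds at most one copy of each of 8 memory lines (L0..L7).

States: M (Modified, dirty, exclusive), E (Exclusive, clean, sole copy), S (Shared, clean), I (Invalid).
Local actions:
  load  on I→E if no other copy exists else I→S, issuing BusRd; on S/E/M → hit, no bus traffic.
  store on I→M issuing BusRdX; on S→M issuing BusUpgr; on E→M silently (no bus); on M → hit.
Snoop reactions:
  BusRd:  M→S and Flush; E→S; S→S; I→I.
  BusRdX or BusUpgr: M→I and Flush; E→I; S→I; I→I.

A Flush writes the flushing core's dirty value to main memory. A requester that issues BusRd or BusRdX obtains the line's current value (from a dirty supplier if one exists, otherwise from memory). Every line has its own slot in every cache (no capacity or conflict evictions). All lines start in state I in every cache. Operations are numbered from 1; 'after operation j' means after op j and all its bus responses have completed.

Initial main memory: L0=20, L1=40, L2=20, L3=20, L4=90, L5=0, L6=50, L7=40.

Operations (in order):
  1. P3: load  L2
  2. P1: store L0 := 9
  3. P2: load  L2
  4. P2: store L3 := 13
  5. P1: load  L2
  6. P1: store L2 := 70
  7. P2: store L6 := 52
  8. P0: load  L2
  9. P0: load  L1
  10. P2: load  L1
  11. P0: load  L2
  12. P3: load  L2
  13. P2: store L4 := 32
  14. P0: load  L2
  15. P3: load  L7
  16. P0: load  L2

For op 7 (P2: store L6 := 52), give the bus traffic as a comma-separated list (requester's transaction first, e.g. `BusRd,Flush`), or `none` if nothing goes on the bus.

bus = BusRdX

  op1 P3: load  L2 → I/I/I/E on L2; bus BusRd; mem=20
  op2 P1: store L0 := 9 → I/M/I/I on L0; bus BusRdX; mem=20
  op3 P2: load  L2 → I/I/S/S on L2; bus BusRd; mem=20
  op4 P2: store L3 := 13 → I/I/M/I on L3; bus BusRdX; mem=20
  op5 P1: load  L2 → I/S/S/S on L2; bus BusRd; mem=20
  op6 P1: store L2 := 70 → I/M/I/I on L2; bus BusUpgr; mem=20
  op7 P2: store L6 := 52 → I/I/M/I on L6; bus BusRdX; mem=50
  op8 P0: load  L2 → S/S/I/I on L2; bus BusRd Flush; mem=70
  op9 P0: load  L1 → E/I/I/I on L1; bus BusRd; mem=40
  op10 P2: load  L1 → S/I/S/I on L1; bus BusRd; mem=40
  op11 P0: load  L2 → S/S/I/I on L2; bus (none); mem=70
  op12 P3: load  L2 → S/S/I/S on L2; bus BusRd; mem=70
  op13 P2: store L4 := 32 → I/I/M/I on L4; bus BusRdX; mem=90
  op14 P0: load  L2 → S/S/I/S on L2; bus (none); mem=70
  op15 P3: load  L7 → I/I/I/E on L7; bus BusRd; mem=40
  op16 P0: load  L2 → S/S/I/S on L2; bus (none); mem=70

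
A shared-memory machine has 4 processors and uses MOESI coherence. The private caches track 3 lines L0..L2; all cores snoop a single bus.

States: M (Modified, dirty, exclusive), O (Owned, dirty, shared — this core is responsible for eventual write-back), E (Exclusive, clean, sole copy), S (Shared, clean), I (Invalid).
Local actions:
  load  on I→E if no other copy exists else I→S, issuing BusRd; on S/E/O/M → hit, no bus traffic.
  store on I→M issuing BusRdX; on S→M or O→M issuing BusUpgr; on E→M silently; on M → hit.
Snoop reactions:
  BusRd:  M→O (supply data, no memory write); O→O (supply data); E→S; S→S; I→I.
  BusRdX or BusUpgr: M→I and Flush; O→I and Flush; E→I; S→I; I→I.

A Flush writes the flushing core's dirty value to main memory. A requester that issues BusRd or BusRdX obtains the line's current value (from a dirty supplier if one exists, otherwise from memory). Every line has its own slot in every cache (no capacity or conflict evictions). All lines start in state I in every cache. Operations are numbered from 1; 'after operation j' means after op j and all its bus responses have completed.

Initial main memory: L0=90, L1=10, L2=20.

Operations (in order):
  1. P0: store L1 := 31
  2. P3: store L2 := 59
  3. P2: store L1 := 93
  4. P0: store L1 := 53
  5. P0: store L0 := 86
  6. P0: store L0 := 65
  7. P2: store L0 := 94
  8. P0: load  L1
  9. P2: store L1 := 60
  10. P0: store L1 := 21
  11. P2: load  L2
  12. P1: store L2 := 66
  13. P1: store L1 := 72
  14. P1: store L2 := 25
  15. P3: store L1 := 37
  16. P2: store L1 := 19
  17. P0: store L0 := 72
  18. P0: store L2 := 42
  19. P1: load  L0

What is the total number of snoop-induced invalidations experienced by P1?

step 1: P0: store L1 := 31  ⟶  MIII  (L1)  txn=BusRdX  M[L1]=10
step 2: P3: store L2 := 59  ⟶  IIIM  (L2)  txn=BusRdX  M[L2]=20
step 3: P2: store L1 := 93  ⟶  IIMI  (L1)  txn=BusRdX+Flush  M[L1]=31
step 4: P0: store L1 := 53  ⟶  MIII  (L1)  txn=BusRdX+Flush  M[L1]=93
step 5: P0: store L0 := 86  ⟶  MIII  (L0)  txn=BusRdX  M[L0]=90
step 6: P0: store L0 := 65  ⟶  MIII  (L0)  txn=∅  M[L0]=90
step 7: P2: store L0 := 94  ⟶  IIMI  (L0)  txn=BusRdX+Flush  M[L0]=65
step 8: P0: load  L1  ⟶  MIII  (L1)  txn=∅  M[L1]=93
step 9: P2: store L1 := 60  ⟶  IIMI  (L1)  txn=BusRdX+Flush  M[L1]=53
step 10: P0: store L1 := 21  ⟶  MIII  (L1)  txn=BusRdX+Flush  M[L1]=60
step 11: P2: load  L2  ⟶  IISO  (L2)  txn=BusRd  M[L2]=20
step 12: P1: store L2 := 66  ⟶  IMII  (L2)  txn=BusRdX+Flush  M[L2]=59
step 13: P1: store L1 := 72  ⟶  IMII  (L1)  txn=BusRdX+Flush  M[L1]=21
step 14: P1: store L2 := 25  ⟶  IMII  (L2)  txn=∅  M[L2]=59
step 15: P3: store L1 := 37  ⟶  IIIM  (L1)  txn=BusRdX+Flush  M[L1]=72
step 16: P2: store L1 := 19  ⟶  IIMI  (L1)  txn=BusRdX+Flush  M[L1]=37
step 17: P0: store L0 := 72  ⟶  MIII  (L0)  txn=BusRdX+Flush  M[L0]=94
step 18: P0: store L2 := 42  ⟶  MIII  (L2)  txn=BusRdX+Flush  M[L2]=25
step 19: P1: load  L0  ⟶  OSII  (L0)  txn=BusRd  M[L0]=94

invalidations = 2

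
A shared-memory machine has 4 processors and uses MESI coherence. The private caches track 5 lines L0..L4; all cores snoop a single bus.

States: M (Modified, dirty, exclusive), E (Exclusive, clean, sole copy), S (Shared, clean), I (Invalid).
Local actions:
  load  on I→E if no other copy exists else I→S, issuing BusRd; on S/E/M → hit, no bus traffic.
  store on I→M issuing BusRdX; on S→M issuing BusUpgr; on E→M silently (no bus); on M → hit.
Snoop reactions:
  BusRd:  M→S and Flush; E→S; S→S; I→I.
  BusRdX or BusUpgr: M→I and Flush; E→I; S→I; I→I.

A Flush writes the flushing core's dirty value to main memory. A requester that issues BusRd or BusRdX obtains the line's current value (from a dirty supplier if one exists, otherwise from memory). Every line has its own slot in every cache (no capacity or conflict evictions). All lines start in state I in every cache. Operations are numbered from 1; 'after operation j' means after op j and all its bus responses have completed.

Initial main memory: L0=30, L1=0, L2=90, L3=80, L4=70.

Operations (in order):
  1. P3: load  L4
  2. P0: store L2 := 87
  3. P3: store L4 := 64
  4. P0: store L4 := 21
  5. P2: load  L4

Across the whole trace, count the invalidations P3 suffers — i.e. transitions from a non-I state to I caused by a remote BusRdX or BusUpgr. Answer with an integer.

[1] P3: load  L4 | P0:I, P1:I, P2:I, P3:E(70) | bus: BusRd
[2] P0: store L2 := 87 | P0:M(87), P1:I, P2:I, P3:I | bus: BusRdX
[3] P3: store L4 := 64 | P0:I, P1:I, P2:I, P3:M(64) | bus: none
[4] P0: store L4 := 21 | P0:M(21), P1:I, P2:I, P3:I | bus: BusRdX,Flush
[5] P2: load  L4 | P0:S(21), P1:I, P2:S(21), P3:I | bus: BusRd,Flush

invalidations = 1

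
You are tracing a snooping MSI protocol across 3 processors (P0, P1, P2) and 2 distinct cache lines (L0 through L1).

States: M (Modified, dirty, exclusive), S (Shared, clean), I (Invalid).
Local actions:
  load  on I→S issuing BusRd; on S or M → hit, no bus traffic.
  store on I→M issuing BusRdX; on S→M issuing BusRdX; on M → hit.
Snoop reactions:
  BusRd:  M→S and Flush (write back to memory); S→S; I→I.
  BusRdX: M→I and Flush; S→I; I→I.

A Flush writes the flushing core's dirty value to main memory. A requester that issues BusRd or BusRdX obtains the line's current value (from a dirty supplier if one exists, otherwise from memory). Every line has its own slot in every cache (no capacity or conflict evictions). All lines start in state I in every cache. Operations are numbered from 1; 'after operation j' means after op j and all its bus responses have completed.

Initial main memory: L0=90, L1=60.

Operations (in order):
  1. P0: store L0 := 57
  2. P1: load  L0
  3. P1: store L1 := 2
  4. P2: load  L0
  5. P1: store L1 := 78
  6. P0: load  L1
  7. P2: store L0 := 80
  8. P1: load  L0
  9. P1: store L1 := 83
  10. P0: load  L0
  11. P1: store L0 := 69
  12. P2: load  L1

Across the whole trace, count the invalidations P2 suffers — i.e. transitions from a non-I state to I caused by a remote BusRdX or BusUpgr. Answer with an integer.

invalidations = 1

step 1: P0: store L0 := 57  ⟶  MII  (L0)  txn=BusRdX  M[L0]=90
step 2: P1: load  L0  ⟶  SSI  (L0)  txn=BusRd+Flush  M[L0]=57
step 3: P1: store L1 := 2  ⟶  IMI  (L1)  txn=BusRdX  M[L1]=60
step 4: P2: load  L0  ⟶  SSS  (L0)  txn=BusRd  M[L0]=57
step 5: P1: store L1 := 78  ⟶  IMI  (L1)  txn=∅  M[L1]=60
step 6: P0: load  L1  ⟶  SSI  (L1)  txn=BusRd+Flush  M[L1]=78
step 7: P2: store L0 := 80  ⟶  IIM  (L0)  txn=BusRdX  M[L0]=57
step 8: P1: load  L0  ⟶  ISS  (L0)  txn=BusRd+Flush  M[L0]=80
step 9: P1: store L1 := 83  ⟶  IMI  (L1)  txn=BusRdX  M[L1]=78
step 10: P0: load  L0  ⟶  SSS  (L0)  txn=BusRd  M[L0]=80
step 11: P1: store L0 := 69  ⟶  IMI  (L0)  txn=BusRdX  M[L0]=80
step 12: P2: load  L1  ⟶  ISS  (L1)  txn=BusRd+Flush  M[L1]=83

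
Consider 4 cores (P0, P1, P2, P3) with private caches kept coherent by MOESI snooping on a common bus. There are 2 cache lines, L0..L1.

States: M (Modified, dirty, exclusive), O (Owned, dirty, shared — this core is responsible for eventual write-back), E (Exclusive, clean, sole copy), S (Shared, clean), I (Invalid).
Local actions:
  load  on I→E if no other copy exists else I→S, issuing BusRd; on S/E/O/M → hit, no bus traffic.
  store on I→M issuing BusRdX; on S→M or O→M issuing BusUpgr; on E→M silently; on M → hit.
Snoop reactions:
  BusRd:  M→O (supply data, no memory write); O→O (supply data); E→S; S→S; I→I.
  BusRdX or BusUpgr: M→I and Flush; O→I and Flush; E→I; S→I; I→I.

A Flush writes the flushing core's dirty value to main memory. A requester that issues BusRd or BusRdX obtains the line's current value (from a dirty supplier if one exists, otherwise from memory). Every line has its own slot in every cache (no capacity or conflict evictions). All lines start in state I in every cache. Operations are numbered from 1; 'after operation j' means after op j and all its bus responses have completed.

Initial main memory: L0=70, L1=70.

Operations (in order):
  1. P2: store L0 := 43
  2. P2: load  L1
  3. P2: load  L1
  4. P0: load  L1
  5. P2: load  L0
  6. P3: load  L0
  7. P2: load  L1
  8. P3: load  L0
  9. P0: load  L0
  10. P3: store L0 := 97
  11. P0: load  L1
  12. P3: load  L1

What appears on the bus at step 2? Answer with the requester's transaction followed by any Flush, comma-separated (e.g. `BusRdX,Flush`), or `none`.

1. P2: store L0 := 43  bus=[BusRdX]  L0: P0=I P1=I P2=M P3=I  mem[L0]=70
2. P2: load  L1  bus=[BusRd]  L1: P0=I P1=I P2=E P3=I  mem[L1]=70
3. P2: load  L1  bus=[-]  L1: P0=I P1=I P2=E P3=I  mem[L1]=70
4. P0: load  L1  bus=[BusRd]  L1: P0=S P1=I P2=S P3=I  mem[L1]=70
5. P2: load  L0  bus=[-]  L0: P0=I P1=I P2=M P3=I  mem[L0]=70
6. P3: load  L0  bus=[BusRd]  L0: P0=I P1=I P2=O P3=S  mem[L0]=70
7. P2: load  L1  bus=[-]  L1: P0=S P1=I P2=S P3=I  mem[L1]=70
8. P3: load  L0  bus=[-]  L0: P0=I P1=I P2=O P3=S  mem[L0]=70
9. P0: load  L0  bus=[BusRd]  L0: P0=S P1=I P2=O P3=S  mem[L0]=70
10. P3: store L0 := 97  bus=[BusUpgr,Flush]  L0: P0=I P1=I P2=I P3=M  mem[L0]=43
11. P0: load  L1  bus=[-]  L1: P0=S P1=I P2=S P3=I  mem[L1]=70
12. P3: load  L1  bus=[BusRd]  L1: P0=S P1=I P2=S P3=S  mem[L1]=70

bus = BusRd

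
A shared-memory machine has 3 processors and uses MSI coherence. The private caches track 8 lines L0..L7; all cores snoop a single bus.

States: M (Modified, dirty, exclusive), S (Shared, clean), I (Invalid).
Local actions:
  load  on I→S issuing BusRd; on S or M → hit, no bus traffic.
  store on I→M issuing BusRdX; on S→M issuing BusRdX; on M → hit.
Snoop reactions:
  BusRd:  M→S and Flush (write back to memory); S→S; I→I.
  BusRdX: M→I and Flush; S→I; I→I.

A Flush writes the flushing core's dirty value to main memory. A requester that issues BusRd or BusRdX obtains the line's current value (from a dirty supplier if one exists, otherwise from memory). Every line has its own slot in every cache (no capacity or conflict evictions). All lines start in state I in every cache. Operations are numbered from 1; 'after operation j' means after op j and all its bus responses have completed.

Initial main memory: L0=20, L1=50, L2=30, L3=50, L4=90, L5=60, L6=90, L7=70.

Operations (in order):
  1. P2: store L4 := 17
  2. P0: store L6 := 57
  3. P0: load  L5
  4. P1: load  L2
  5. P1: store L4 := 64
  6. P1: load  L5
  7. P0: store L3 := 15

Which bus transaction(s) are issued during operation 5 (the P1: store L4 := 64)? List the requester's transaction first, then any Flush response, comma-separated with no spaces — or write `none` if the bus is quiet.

bus = BusRdX,Flush

  op1 P2: store L4 := 17 → I/I/M on L4; bus BusRdX; mem=90
  op2 P0: store L6 := 57 → M/I/I on L6; bus BusRdX; mem=90
  op3 P0: load  L5 → S/I/I on L5; bus BusRd; mem=60
  op4 P1: load  L2 → I/S/I on L2; bus BusRd; mem=30
  op5 P1: store L4 := 64 → I/M/I on L4; bus BusRdX Flush; mem=17
  op6 P1: load  L5 → S/S/I on L5; bus BusRd; mem=60
  op7 P0: store L3 := 15 → M/I/I on L3; bus BusRdX; mem=50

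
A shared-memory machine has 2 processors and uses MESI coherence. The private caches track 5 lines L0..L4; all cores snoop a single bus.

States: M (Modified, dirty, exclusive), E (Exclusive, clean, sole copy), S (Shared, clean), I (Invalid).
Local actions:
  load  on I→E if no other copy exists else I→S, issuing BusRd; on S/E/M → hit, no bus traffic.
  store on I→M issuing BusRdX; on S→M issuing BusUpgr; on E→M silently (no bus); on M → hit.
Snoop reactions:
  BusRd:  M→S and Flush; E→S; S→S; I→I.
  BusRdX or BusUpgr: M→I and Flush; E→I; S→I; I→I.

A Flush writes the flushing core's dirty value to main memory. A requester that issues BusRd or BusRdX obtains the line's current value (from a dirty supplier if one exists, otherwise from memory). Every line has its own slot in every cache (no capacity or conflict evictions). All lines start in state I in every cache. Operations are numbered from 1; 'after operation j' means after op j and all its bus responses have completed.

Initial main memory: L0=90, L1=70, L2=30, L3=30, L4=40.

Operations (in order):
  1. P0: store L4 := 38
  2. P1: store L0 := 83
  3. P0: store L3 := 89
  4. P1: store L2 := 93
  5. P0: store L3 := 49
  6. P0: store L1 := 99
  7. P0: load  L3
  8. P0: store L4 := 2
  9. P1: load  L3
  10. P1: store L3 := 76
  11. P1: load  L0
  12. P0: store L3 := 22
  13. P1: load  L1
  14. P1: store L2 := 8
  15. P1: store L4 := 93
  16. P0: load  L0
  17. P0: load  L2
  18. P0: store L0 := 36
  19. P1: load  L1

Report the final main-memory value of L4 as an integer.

step 1: P0: store L4 := 38  ⟶  MI  (L4)  txn=BusRdX  M[L4]=40
step 2: P1: store L0 := 83  ⟶  IM  (L0)  txn=BusRdX  M[L0]=90
step 3: P0: store L3 := 89  ⟶  MI  (L3)  txn=BusRdX  M[L3]=30
step 4: P1: store L2 := 93  ⟶  IM  (L2)  txn=BusRdX  M[L2]=30
step 5: P0: store L3 := 49  ⟶  MI  (L3)  txn=∅  M[L3]=30
step 6: P0: store L1 := 99  ⟶  MI  (L1)  txn=BusRdX  M[L1]=70
step 7: P0: load  L3  ⟶  MI  (L3)  txn=∅  M[L3]=30
step 8: P0: store L4 := 2  ⟶  MI  (L4)  txn=∅  M[L4]=40
step 9: P1: load  L3  ⟶  SS  (L3)  txn=BusRd+Flush  M[L3]=49
step 10: P1: store L3 := 76  ⟶  IM  (L3)  txn=BusUpgr  M[L3]=49
step 11: P1: load  L0  ⟶  IM  (L0)  txn=∅  M[L0]=90
step 12: P0: store L3 := 22  ⟶  MI  (L3)  txn=BusRdX+Flush  M[L3]=76
step 13: P1: load  L1  ⟶  SS  (L1)  txn=BusRd+Flush  M[L1]=99
step 14: P1: store L2 := 8  ⟶  IM  (L2)  txn=∅  M[L2]=30
step 15: P1: store L4 := 93  ⟶  IM  (L4)  txn=BusRdX+Flush  M[L4]=2
step 16: P0: load  L0  ⟶  SS  (L0)  txn=BusRd+Flush  M[L0]=83
step 17: P0: load  L2  ⟶  SS  (L2)  txn=BusRd+Flush  M[L2]=8
step 18: P0: store L0 := 36  ⟶  MI  (L0)  txn=BusUpgr  M[L0]=83
step 19: P1: load  L1  ⟶  SS  (L1)  txn=∅  M[L1]=99

memory[L4] = 2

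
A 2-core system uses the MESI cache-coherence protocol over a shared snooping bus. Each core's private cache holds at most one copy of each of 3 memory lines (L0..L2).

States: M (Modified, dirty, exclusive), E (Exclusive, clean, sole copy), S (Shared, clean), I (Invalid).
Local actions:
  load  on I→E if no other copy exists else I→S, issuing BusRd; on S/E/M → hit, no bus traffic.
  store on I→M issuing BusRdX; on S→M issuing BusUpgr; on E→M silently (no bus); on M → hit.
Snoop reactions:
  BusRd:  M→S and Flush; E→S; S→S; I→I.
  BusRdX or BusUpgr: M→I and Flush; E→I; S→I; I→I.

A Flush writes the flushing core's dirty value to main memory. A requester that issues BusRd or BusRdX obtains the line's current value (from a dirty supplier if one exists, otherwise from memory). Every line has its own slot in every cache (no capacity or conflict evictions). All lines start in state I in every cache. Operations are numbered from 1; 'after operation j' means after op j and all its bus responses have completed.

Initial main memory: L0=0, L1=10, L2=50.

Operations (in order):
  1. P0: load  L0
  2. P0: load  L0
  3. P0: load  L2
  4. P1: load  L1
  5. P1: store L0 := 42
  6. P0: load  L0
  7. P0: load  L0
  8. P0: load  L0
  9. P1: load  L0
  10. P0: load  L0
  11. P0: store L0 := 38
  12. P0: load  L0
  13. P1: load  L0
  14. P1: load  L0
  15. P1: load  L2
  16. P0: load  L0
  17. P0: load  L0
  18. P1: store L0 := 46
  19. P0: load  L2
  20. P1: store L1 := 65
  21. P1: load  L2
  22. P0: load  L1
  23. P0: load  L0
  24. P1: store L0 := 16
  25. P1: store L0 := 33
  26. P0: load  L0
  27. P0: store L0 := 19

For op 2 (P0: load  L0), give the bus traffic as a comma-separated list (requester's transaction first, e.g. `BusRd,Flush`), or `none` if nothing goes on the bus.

bus = none

1. P0: load  L0  bus=[BusRd]  L0: P0=E P1=I  mem[L0]=0
2. P0: load  L0  bus=[-]  L0: P0=E P1=I  mem[L0]=0
3. P0: load  L2  bus=[BusRd]  L2: P0=E P1=I  mem[L2]=50
4. P1: load  L1  bus=[BusRd]  L1: P0=I P1=E  mem[L1]=10
5. P1: store L0 := 42  bus=[BusRdX]  L0: P0=I P1=M  mem[L0]=0
6. P0: load  L0  bus=[BusRd,Flush]  L0: P0=S P1=S  mem[L0]=42
7. P0: load  L0  bus=[-]  L0: P0=S P1=S  mem[L0]=42
8. P0: load  L0  bus=[-]  L0: P0=S P1=S  mem[L0]=42
9. P1: load  L0  bus=[-]  L0: P0=S P1=S  mem[L0]=42
10. P0: load  L0  bus=[-]  L0: P0=S P1=S  mem[L0]=42
11. P0: store L0 := 38  bus=[BusUpgr]  L0: P0=M P1=I  mem[L0]=42
12. P0: load  L0  bus=[-]  L0: P0=M P1=I  mem[L0]=42
13. P1: load  L0  bus=[BusRd,Flush]  L0: P0=S P1=S  mem[L0]=38
14. P1: load  L0  bus=[-]  L0: P0=S P1=S  mem[L0]=38
15. P1: load  L2  bus=[BusRd]  L2: P0=S P1=S  mem[L2]=50
16. P0: load  L0  bus=[-]  L0: P0=S P1=S  mem[L0]=38
17. P0: load  L0  bus=[-]  L0: P0=S P1=S  mem[L0]=38
18. P1: store L0 := 46  bus=[BusUpgr]  L0: P0=I P1=M  mem[L0]=38
19. P0: load  L2  bus=[-]  L2: P0=S P1=S  mem[L2]=50
20. P1: store L1 := 65  bus=[-]  L1: P0=I P1=M  mem[L1]=10
21. P1: load  L2  bus=[-]  L2: P0=S P1=S  mem[L2]=50
22. P0: load  L1  bus=[BusRd,Flush]  L1: P0=S P1=S  mem[L1]=65
23. P0: load  L0  bus=[BusRd,Flush]  L0: P0=S P1=S  mem[L0]=46
24. P1: store L0 := 16  bus=[BusUpgr]  L0: P0=I P1=M  mem[L0]=46
25. P1: store L0 := 33  bus=[-]  L0: P0=I P1=M  mem[L0]=46
26. P0: load  L0  bus=[BusRd,Flush]  L0: P0=S P1=S  mem[L0]=33
27. P0: store L0 := 19  bus=[BusUpgr]  L0: P0=M P1=I  mem[L0]=33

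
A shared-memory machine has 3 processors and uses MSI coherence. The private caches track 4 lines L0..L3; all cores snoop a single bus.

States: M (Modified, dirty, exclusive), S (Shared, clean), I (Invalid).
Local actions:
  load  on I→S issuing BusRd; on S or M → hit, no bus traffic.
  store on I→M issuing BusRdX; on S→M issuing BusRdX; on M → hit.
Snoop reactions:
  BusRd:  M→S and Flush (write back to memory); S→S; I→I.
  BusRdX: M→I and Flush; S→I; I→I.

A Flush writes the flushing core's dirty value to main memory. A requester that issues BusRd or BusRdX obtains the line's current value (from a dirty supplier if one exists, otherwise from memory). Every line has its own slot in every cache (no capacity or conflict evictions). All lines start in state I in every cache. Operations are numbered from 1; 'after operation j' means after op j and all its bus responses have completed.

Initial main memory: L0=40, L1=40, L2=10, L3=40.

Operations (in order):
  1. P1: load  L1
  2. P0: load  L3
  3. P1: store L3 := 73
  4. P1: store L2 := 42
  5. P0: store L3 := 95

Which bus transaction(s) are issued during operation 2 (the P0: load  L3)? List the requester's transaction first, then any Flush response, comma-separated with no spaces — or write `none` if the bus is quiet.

  op1 P1: load  L1 → I/S/I on L1; bus BusRd; mem=40
  op2 P0: load  L3 → S/I/I on L3; bus BusRd; mem=40
  op3 P1: store L3 := 73 → I/M/I on L3; bus BusRdX; mem=40
  op4 P1: store L2 := 42 → I/M/I on L2; bus BusRdX; mem=10
  op5 P0: store L3 := 95 → M/I/I on L3; bus BusRdX Flush; mem=73

bus = BusRd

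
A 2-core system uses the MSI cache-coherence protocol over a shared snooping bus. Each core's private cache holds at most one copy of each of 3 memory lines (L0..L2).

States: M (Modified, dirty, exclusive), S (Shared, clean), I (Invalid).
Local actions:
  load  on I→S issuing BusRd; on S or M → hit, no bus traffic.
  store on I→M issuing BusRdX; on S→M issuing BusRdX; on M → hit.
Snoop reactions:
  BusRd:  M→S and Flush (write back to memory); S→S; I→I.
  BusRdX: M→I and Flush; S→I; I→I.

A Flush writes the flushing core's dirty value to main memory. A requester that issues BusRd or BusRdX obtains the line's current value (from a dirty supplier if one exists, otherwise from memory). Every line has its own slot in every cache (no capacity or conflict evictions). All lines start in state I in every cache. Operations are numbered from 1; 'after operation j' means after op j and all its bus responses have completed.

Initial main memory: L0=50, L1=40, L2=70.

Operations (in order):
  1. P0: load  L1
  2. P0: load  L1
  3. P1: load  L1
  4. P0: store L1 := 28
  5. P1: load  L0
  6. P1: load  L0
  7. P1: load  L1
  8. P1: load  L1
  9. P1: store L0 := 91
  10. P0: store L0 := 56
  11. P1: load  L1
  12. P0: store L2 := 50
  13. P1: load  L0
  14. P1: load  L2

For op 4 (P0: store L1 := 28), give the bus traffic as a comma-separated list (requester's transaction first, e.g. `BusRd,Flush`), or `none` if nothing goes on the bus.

  op1 P0: load  L1 → S/I on L1; bus BusRd; mem=40
  op2 P0: load  L1 → S/I on L1; bus (none); mem=40
  op3 P1: load  L1 → S/S on L1; bus BusRd; mem=40
  op4 P0: store L1 := 28 → M/I on L1; bus BusRdX; mem=40
  op5 P1: load  L0 → I/S on L0; bus BusRd; mem=50
  op6 P1: load  L0 → I/S on L0; bus (none); mem=50
  op7 P1: load  L1 → S/S on L1; bus BusRd Flush; mem=28
  op8 P1: load  L1 → S/S on L1; bus (none); mem=28
  op9 P1: store L0 := 91 → I/M on L0; bus BusRdX; mem=50
  op10 P0: store L0 := 56 → M/I on L0; bus BusRdX Flush; mem=91
  op11 P1: load  L1 → S/S on L1; bus (none); mem=28
  op12 P0: store L2 := 50 → M/I on L2; bus BusRdX; mem=70
  op13 P1: load  L0 → S/S on L0; bus BusRd Flush; mem=56
  op14 P1: load  L2 → S/S on L2; bus BusRd Flush; mem=50

bus = BusRdX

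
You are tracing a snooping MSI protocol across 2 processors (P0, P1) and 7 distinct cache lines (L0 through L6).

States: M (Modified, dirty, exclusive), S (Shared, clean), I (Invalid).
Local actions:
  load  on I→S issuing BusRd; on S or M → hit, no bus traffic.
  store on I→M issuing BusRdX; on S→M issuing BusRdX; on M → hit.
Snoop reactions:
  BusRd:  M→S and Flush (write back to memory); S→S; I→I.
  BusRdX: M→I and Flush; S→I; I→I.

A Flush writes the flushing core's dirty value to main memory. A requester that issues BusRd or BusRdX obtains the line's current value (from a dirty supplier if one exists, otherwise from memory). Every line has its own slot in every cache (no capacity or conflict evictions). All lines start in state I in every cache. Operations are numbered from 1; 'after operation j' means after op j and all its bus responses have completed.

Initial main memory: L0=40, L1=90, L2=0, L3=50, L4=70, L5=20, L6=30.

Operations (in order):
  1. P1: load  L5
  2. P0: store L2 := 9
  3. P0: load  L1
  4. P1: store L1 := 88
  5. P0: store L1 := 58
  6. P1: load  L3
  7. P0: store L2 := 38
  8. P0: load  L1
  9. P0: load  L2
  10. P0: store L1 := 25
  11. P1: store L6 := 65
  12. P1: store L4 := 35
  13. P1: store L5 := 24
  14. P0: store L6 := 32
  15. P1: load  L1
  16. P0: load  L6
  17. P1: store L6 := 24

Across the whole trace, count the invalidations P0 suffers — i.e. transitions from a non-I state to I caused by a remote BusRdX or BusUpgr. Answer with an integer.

1. P1: load  L5  bus=[BusRd]  L5: P0=I P1=S  mem[L5]=20
2. P0: store L2 := 9  bus=[BusRdX]  L2: P0=M P1=I  mem[L2]=0
3. P0: load  L1  bus=[BusRd]  L1: P0=S P1=I  mem[L1]=90
4. P1: store L1 := 88  bus=[BusRdX]  L1: P0=I P1=M  mem[L1]=90
5. P0: store L1 := 58  bus=[BusRdX,Flush]  L1: P0=M P1=I  mem[L1]=88
6. P1: load  L3  bus=[BusRd]  L3: P0=I P1=S  mem[L3]=50
7. P0: store L2 := 38  bus=[-]  L2: P0=M P1=I  mem[L2]=0
8. P0: load  L1  bus=[-]  L1: P0=M P1=I  mem[L1]=88
9. P0: load  L2  bus=[-]  L2: P0=M P1=I  mem[L2]=0
10. P0: store L1 := 25  bus=[-]  L1: P0=M P1=I  mem[L1]=88
11. P1: store L6 := 65  bus=[BusRdX]  L6: P0=I P1=M  mem[L6]=30
12. P1: store L4 := 35  bus=[BusRdX]  L4: P0=I P1=M  mem[L4]=70
13. P1: store L5 := 24  bus=[BusRdX]  L5: P0=I P1=M  mem[L5]=20
14. P0: store L6 := 32  bus=[BusRdX,Flush]  L6: P0=M P1=I  mem[L6]=65
15. P1: load  L1  bus=[BusRd,Flush]  L1: P0=S P1=S  mem[L1]=25
16. P0: load  L6  bus=[-]  L6: P0=M P1=I  mem[L6]=65
17. P1: store L6 := 24  bus=[BusRdX,Flush]  L6: P0=I P1=M  mem[L6]=32

invalidations = 2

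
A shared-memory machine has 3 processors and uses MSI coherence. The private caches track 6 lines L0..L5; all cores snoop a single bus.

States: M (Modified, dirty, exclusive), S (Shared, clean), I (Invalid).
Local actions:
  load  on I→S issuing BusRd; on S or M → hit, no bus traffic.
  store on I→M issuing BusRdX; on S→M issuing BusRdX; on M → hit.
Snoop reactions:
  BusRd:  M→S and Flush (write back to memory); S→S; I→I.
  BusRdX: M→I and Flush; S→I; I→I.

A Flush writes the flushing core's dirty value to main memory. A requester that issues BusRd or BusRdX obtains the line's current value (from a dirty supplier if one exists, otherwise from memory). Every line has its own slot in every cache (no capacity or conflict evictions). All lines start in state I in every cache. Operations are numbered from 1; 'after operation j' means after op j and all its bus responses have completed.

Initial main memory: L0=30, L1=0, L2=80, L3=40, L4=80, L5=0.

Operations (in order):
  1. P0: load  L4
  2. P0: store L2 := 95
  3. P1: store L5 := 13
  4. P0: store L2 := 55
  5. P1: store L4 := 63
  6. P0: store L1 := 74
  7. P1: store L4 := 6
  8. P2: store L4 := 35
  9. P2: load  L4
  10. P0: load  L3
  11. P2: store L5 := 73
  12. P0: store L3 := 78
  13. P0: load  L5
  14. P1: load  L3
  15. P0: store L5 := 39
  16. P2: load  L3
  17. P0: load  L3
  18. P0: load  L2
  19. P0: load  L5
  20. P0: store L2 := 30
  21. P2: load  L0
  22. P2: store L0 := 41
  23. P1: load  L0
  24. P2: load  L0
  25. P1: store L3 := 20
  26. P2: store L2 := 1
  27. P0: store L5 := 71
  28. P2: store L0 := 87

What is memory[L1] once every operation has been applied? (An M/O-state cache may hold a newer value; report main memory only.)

[1] P0: load  L4 | P0:S(80), P1:I, P2:I | bus: BusRd
[2] P0: store L2 := 95 | P0:M(95), P1:I, P2:I | bus: BusRdX
[3] P1: store L5 := 13 | P0:I, P1:M(13), P2:I | bus: BusRdX
[4] P0: store L2 := 55 | P0:M(55), P1:I, P2:I | bus: none
[5] P1: store L4 := 63 | P0:I, P1:M(63), P2:I | bus: BusRdX
[6] P0: store L1 := 74 | P0:M(74), P1:I, P2:I | bus: BusRdX
[7] P1: store L4 := 6 | P0:I, P1:M(6), P2:I | bus: none
[8] P2: store L4 := 35 | P0:I, P1:I, P2:M(35) | bus: BusRdX,Flush
[9] P2: load  L4 | P0:I, P1:I, P2:M(35) | bus: none
[10] P0: load  L3 | P0:S(40), P1:I, P2:I | bus: BusRd
[11] P2: store L5 := 73 | P0:I, P1:I, P2:M(73) | bus: BusRdX,Flush
[12] P0: store L3 := 78 | P0:M(78), P1:I, P2:I | bus: BusRdX
[13] P0: load  L5 | P0:S(73), P1:I, P2:S(73) | bus: BusRd,Flush
[14] P1: load  L3 | P0:S(78), P1:S(78), P2:I | bus: BusRd,Flush
[15] P0: store L5 := 39 | P0:M(39), P1:I, P2:I | bus: BusRdX
[16] P2: load  L3 | P0:S(78), P1:S(78), P2:S(78) | bus: BusRd
[17] P0: load  L3 | P0:S(78), P1:S(78), P2:S(78) | bus: none
[18] P0: load  L2 | P0:M(55), P1:I, P2:I | bus: none
[19] P0: load  L5 | P0:M(39), P1:I, P2:I | bus: none
[20] P0: store L2 := 30 | P0:M(30), P1:I, P2:I | bus: none
[21] P2: load  L0 | P0:I, P1:I, P2:S(30) | bus: BusRd
[22] P2: store L0 := 41 | P0:I, P1:I, P2:M(41) | bus: BusRdX
[23] P1: load  L0 | P0:I, P1:S(41), P2:S(41) | bus: BusRd,Flush
[24] P2: load  L0 | P0:I, P1:S(41), P2:S(41) | bus: none
[25] P1: store L3 := 20 | P0:I, P1:M(20), P2:I | bus: BusRdX
[26] P2: store L2 := 1 | P0:I, P1:I, P2:M(1) | bus: BusRdX,Flush
[27] P0: store L5 := 71 | P0:M(71), P1:I, P2:I | bus: none
[28] P2: store L0 := 87 | P0:I, P1:I, P2:M(87) | bus: BusRdX

memory[L1] = 0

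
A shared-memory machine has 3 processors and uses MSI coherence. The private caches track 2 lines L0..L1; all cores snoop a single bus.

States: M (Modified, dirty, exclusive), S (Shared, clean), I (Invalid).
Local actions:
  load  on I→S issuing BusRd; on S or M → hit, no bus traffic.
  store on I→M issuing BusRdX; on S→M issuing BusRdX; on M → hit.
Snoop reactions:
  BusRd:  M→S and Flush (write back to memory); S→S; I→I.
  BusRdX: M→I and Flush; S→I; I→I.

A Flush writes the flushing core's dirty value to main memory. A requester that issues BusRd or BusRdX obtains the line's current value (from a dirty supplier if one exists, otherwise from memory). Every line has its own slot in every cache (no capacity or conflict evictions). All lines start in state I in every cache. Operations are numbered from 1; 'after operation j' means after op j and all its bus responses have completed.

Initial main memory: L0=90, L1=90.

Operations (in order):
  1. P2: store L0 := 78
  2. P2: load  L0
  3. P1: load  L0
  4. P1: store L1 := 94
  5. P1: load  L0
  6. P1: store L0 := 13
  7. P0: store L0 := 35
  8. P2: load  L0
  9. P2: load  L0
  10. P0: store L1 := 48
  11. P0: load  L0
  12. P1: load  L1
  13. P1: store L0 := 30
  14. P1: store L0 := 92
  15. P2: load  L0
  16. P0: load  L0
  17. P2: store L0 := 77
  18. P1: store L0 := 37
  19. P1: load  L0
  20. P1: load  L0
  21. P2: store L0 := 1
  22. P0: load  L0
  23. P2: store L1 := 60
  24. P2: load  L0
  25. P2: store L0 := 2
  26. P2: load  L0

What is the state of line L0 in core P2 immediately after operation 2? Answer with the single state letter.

state = M

  op1 P2: store L0 := 78 → I/I/M on L0; bus BusRdX; mem=90
  op2 P2: load  L0 → I/I/M on L0; bus (none); mem=90
  op3 P1: load  L0 → I/S/S on L0; bus BusRd Flush; mem=78
  op4 P1: store L1 := 94 → I/M/I on L1; bus BusRdX; mem=90
  op5 P1: load  L0 → I/S/S on L0; bus (none); mem=78
  op6 P1: store L0 := 13 → I/M/I on L0; bus BusRdX; mem=78
  op7 P0: store L0 := 35 → M/I/I on L0; bus BusRdX Flush; mem=13
  op8 P2: load  L0 → S/I/S on L0; bus BusRd Flush; mem=35
  op9 P2: load  L0 → S/I/S on L0; bus (none); mem=35
  op10 P0: store L1 := 48 → M/I/I on L1; bus BusRdX Flush; mem=94
  op11 P0: load  L0 → S/I/S on L0; bus (none); mem=35
  op12 P1: load  L1 → S/S/I on L1; bus BusRd Flush; mem=48
  op13 P1: store L0 := 30 → I/M/I on L0; bus BusRdX; mem=35
  op14 P1: store L0 := 92 → I/M/I on L0; bus (none); mem=35
  op15 P2: load  L0 → I/S/S on L0; bus BusRd Flush; mem=92
  op16 P0: load  L0 → S/S/S on L0; bus BusRd; mem=92
  op17 P2: store L0 := 77 → I/I/M on L0; bus BusRdX; mem=92
  op18 P1: store L0 := 37 → I/M/I on L0; bus BusRdX Flush; mem=77
  op19 P1: load  L0 → I/M/I on L0; bus (none); mem=77
  op20 P1: load  L0 → I/M/I on L0; bus (none); mem=77
  op21 P2: store L0 := 1 → I/I/M on L0; bus BusRdX Flush; mem=37
  op22 P0: load  L0 → S/I/S on L0; bus BusRd Flush; mem=1
  op23 P2: store L1 := 60 → I/I/M on L1; bus BusRdX; mem=48
  op24 P2: load  L0 → S/I/S on L0; bus (none); mem=1
  op25 P2: store L0 := 2 → I/I/M on L0; bus BusRdX; mem=1
  op26 P2: load  L0 → I/I/M on L0; bus (none); mem=1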